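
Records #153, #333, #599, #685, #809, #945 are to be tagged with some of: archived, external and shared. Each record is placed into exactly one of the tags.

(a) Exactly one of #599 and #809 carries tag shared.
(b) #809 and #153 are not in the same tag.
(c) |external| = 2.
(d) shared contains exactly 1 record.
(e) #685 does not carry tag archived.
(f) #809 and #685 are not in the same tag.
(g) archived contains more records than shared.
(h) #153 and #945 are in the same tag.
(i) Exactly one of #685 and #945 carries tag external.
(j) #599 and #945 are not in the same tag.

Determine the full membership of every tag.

archived = {#153, #333, #945}; external = {#599, #685}; shared = {#809}

From (e): #685 ∉ archived.
Suppose #153 ∉ archived: no assignment then satisfies all the clues, so #153 ∈ archived.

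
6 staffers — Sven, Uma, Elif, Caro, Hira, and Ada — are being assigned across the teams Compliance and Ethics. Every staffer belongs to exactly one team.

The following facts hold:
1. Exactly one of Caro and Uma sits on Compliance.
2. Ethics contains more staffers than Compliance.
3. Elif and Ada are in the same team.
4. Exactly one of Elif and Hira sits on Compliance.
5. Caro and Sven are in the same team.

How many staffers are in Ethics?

4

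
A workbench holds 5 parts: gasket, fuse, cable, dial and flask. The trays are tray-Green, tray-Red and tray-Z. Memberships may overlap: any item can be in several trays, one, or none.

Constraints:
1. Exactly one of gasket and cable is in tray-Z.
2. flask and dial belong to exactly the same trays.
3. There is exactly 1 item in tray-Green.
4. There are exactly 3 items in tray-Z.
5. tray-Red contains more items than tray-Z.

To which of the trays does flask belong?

flask: tray-Red, tray-Z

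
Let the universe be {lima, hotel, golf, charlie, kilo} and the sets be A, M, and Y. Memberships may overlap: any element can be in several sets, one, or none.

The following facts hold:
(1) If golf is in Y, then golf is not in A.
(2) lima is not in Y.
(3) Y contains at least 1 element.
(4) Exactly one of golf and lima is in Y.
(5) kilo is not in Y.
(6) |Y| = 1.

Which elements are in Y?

Y = {golf}

From (2): lima ∉ Y.
From (5): kilo ∉ Y.
(4) (exactly one): golf ∈ Y.
(6): Y already has 1, so the rest are out.
(1): golf ∉ A.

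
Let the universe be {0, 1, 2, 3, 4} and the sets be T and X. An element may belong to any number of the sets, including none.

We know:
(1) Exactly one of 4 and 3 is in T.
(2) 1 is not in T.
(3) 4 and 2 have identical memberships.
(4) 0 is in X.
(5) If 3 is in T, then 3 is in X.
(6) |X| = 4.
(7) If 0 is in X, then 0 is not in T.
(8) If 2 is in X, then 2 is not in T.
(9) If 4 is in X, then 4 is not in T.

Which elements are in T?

T = {3}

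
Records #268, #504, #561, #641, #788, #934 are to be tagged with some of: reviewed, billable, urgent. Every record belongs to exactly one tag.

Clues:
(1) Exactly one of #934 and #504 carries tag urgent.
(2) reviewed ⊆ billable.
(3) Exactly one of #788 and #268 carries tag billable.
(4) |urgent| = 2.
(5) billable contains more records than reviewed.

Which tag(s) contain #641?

#641: billable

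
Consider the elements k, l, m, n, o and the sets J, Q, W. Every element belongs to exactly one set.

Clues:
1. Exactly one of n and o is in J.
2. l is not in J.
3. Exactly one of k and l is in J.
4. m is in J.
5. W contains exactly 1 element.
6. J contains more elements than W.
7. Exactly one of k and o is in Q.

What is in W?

W = {l}

From (2): l ∉ J.
From (4): m ∈ J.
(3) (exactly one): k ∈ J.
(7) (exactly one): o ∈ Q.
(1) (exactly one): n ∈ J.
(5): only 1 candidates remain for W, so all are in.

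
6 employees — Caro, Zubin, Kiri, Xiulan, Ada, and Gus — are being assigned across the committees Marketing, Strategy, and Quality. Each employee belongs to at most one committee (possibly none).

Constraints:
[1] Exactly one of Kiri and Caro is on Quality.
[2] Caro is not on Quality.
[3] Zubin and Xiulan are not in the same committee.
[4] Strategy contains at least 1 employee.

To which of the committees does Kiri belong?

From (2): Caro ∉ Quality.
(1) (exactly one): Kiri ∈ Quality.

Kiri: Quality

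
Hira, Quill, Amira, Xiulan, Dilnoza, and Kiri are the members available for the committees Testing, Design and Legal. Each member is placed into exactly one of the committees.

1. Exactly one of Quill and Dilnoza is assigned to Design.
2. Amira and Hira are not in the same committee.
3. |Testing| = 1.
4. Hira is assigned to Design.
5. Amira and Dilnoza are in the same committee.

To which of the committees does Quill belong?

Quill: Design

From (4): Hira ∈ Design.
(2): Amira ∉ Design.
(5): Dilnoza matches Amira: Dilnoza ∉ Design.
(1) (exactly one): Quill ∈ Design.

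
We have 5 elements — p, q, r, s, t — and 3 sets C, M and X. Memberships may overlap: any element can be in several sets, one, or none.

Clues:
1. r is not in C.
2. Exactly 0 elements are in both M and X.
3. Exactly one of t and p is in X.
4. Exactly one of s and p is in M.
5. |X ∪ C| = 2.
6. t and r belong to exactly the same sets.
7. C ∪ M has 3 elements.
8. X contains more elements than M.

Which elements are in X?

From (1): r ∉ C.
(6): t matches r: t ∉ C.
Suppose p ∉ X: no assignment then satisfies all the clues, so p ∈ X.

X = {p, q}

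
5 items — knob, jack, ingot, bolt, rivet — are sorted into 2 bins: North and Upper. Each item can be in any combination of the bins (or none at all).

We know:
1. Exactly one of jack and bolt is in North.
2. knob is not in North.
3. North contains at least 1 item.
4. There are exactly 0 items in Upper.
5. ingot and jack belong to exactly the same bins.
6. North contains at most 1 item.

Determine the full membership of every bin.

North = {bolt}; Upper = {}

From (2): knob ∉ North.
(4): Upper already has 0, so the rest are out.
Suppose jack ∈ North: no assignment then satisfies all the clues, so jack ∉ North.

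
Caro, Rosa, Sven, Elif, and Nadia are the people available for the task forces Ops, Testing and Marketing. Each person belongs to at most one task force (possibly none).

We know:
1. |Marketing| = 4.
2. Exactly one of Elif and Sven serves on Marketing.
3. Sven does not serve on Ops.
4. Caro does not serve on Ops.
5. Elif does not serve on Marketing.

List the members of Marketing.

From (3): Sven ∉ Ops.
From (4): Caro ∉ Ops.
From (5): Elif ∉ Marketing.
(1): only 4 candidates remain for Marketing, so all are in.

Marketing = {Caro, Nadia, Rosa, Sven}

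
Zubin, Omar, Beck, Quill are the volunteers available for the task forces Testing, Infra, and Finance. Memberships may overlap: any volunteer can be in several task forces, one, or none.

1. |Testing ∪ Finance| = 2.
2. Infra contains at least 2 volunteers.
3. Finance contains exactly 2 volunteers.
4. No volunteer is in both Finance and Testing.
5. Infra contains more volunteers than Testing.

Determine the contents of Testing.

Testing = {}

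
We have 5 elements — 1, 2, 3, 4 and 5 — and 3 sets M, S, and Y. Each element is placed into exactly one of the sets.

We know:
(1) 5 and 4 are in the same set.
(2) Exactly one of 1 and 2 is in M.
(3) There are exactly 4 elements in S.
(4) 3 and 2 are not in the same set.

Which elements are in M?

M = {2}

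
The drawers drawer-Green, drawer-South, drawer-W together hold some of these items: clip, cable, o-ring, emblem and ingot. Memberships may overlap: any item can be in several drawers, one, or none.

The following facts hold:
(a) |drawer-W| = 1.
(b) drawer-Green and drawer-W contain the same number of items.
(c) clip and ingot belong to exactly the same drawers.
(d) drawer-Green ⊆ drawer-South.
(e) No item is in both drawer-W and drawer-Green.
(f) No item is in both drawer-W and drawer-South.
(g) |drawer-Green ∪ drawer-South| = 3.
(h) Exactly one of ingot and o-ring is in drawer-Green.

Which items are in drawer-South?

drawer-South = {clip, ingot, o-ring}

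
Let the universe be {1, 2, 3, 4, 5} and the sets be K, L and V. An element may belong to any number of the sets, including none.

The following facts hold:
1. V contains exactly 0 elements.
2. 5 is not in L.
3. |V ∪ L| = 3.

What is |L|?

3

From (2): 5 ∉ L.
(1): V already has 0, so the rest are out.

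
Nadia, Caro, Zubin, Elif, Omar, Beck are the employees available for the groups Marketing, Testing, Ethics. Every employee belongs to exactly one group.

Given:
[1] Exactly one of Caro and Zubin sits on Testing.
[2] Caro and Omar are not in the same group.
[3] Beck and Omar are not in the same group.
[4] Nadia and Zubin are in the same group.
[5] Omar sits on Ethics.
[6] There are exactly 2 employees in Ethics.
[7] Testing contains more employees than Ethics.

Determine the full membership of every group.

Marketing = {Caro}; Testing = {Beck, Nadia, Zubin}; Ethics = {Elif, Omar}

From (5): Omar ∈ Ethics.
(2): Caro ∉ Ethics.
(3): Beck ∉ Ethics.
Suppose Nadia ∈ Marketing: no assignment then satisfies all the clues, so Nadia ∉ Marketing.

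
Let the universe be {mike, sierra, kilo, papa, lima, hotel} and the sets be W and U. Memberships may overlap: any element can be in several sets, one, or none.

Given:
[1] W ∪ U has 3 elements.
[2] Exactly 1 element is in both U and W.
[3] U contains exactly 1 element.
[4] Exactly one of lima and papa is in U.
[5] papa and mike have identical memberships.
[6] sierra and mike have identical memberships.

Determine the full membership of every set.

W = {hotel, kilo, lima}; U = {lima}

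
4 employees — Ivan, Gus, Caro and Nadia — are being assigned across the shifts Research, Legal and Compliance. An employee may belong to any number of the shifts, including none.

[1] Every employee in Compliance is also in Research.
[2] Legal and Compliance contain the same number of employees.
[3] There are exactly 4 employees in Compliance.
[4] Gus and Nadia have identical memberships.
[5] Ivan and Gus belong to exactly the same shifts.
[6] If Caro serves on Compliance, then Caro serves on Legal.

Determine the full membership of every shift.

(3): only 4 candidates remain for Compliance, so all are in.
(6): Caro ∈ Legal.
(1) with Ivan ∈ Compliance: Ivan ∈ Research.
(1) with Gus ∈ Compliance: Gus ∈ Research.
(1) with Caro ∈ Compliance: Caro ∈ Research.
(1) with Nadia ∈ Compliance: Nadia ∈ Research.
Suppose Ivan ∉ Legal: no assignment then satisfies all the clues, so Ivan ∈ Legal.

Research = {Caro, Gus, Ivan, Nadia}; Legal = {Caro, Gus, Ivan, Nadia}; Compliance = {Caro, Gus, Ivan, Nadia}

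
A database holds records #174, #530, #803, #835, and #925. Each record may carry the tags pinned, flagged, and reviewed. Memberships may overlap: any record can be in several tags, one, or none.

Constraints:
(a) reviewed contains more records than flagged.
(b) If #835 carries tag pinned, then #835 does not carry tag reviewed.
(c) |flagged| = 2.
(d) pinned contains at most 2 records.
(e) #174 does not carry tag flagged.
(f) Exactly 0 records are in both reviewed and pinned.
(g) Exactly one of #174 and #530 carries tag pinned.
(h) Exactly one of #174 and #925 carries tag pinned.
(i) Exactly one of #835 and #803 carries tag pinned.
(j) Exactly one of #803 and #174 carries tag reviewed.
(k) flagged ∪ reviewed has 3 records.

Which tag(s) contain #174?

#174: pinned

From (e): #174 ∉ flagged.
Suppose #174 ∉ pinned: no assignment then satisfies all the clues, so #174 ∈ pinned.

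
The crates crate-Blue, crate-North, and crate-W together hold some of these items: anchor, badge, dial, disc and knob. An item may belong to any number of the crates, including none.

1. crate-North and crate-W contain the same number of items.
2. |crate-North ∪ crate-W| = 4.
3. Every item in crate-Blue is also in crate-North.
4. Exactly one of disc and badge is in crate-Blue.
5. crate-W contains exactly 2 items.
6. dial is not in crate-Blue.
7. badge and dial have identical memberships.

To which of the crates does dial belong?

dial: crate-W

From (6): dial ∉ crate-Blue.
(7): badge matches dial: badge ∉ crate-Blue.
(4) (exactly one): disc ∈ crate-Blue.
(3) with disc ∈ crate-Blue: disc ∈ crate-North.
Suppose dial ∈ crate-North: no assignment then satisfies all the clues, so dial ∉ crate-North.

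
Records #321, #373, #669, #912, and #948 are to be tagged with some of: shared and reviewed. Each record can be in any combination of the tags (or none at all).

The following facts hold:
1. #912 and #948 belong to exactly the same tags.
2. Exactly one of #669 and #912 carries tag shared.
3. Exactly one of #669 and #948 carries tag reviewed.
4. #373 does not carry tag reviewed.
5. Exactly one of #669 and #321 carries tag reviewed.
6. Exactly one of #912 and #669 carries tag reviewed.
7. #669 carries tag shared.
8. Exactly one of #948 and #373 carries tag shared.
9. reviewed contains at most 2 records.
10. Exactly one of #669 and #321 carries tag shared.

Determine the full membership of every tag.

shared = {#373, #669}; reviewed = {#669}

From (4): #373 ∉ reviewed.
From (7): #669 ∈ shared.
(2) (exactly one): #912 ∉ shared.
(10) (exactly one): #321 ∉ shared.
(1): #948 matches #912: #948 ∉ shared.
(8) (exactly one): #373 ∈ shared.
Suppose #321 ∈ reviewed: no assignment then satisfies all the clues, so #321 ∉ reviewed.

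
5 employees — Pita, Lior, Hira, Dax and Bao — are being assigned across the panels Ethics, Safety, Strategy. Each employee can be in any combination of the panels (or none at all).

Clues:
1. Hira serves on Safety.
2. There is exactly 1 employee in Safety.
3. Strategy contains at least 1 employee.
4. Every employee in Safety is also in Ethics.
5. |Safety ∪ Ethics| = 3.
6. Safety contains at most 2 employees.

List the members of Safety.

Safety = {Hira}

From (1): Hira ∈ Safety.
(2): Safety already has 1, so the rest are out.
(4) with Hira ∈ Safety: Hira ∈ Ethics.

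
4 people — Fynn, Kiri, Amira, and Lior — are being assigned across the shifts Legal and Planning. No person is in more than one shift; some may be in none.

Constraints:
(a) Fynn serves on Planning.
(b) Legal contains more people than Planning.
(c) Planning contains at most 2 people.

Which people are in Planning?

Planning = {Fynn}

From (a): Fynn ∈ Planning.
Suppose Kiri ∈ Planning: no assignment then satisfies all the clues, so Kiri ∉ Planning.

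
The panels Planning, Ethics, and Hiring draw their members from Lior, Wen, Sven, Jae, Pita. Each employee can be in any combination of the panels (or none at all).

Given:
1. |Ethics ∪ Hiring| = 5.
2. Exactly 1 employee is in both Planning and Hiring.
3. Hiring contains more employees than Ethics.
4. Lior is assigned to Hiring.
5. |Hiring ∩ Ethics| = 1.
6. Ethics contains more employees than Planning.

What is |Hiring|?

4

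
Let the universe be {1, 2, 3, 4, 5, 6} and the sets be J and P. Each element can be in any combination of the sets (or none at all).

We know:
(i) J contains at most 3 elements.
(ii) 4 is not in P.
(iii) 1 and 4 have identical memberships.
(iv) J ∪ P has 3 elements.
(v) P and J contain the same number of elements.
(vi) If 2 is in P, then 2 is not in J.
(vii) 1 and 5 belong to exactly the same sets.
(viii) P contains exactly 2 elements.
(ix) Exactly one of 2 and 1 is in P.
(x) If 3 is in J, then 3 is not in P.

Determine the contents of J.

J = {3, 6}

From (ii): 4 ∉ P.
(iii): 1 matches 4: 1 ∉ P.
(vii): 5 matches 1: 5 ∉ P.
(ix) (exactly one): 2 ∈ P.
(vi): 2 ∉ J.
Suppose 1 ∈ J: no assignment then satisfies all the clues, so 1 ∉ J.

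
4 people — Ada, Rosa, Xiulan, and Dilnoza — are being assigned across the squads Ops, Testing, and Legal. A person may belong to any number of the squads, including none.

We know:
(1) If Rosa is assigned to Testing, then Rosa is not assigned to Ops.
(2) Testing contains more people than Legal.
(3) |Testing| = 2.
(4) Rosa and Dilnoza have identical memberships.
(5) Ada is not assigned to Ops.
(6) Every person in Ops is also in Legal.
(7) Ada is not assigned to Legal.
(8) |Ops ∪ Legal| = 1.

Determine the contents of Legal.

Legal = {Xiulan}

From (5): Ada ∉ Ops.
From (7): Ada ∉ Legal.
Suppose Rosa ∈ Legal: no assignment then satisfies all the clues, so Rosa ∉ Legal.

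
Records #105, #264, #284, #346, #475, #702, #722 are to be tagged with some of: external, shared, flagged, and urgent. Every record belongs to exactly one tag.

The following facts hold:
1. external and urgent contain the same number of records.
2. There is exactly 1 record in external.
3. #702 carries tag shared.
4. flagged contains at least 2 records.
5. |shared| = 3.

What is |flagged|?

2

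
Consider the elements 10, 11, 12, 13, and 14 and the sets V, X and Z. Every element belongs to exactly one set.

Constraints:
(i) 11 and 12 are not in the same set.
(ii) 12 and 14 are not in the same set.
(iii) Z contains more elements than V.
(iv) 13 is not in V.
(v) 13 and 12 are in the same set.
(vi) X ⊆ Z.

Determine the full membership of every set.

V = {11, 14}; X = {}; Z = {10, 12, 13}

From (iv): 13 ∉ V.
(v): 12 matches 13: 12 ∉ V.
Suppose 10 ∈ V: no assignment then satisfies all the clues, so 10 ∉ V.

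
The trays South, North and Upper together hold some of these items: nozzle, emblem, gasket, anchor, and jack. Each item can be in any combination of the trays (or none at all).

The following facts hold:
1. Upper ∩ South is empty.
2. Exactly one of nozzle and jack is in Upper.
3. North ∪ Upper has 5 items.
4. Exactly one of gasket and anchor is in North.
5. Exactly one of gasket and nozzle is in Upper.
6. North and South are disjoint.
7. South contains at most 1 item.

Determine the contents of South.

South = {}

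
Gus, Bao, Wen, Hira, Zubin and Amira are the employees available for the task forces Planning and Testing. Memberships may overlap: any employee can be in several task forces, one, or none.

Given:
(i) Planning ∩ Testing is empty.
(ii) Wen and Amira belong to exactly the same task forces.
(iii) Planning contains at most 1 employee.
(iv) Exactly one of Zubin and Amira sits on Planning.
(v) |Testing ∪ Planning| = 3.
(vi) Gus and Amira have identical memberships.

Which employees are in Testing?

Testing = {Bao, Hira}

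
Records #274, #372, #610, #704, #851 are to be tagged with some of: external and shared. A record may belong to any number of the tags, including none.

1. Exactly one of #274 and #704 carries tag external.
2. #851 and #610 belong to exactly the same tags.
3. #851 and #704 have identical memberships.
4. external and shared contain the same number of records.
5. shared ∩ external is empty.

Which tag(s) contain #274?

#274: external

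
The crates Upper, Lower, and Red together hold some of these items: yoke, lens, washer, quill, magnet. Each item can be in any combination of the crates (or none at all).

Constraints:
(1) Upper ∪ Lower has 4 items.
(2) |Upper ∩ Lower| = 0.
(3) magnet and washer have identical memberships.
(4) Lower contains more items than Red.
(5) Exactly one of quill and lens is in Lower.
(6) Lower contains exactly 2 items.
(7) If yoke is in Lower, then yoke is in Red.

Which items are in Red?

Red = {yoke}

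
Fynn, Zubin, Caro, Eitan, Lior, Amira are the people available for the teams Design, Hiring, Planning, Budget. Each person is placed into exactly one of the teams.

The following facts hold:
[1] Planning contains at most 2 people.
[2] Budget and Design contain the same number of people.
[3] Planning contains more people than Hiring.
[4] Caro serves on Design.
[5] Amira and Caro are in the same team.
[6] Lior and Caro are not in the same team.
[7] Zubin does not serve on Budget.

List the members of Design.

Design = {Amira, Caro}

From (4): Caro ∈ Design.
From (7): Zubin ∉ Budget.
(5): Amira matches Caro: Amira ∈ Design.
(6): Lior ∉ Design.
Suppose Fynn ∈ Design: no assignment then satisfies all the clues, so Fynn ∉ Design.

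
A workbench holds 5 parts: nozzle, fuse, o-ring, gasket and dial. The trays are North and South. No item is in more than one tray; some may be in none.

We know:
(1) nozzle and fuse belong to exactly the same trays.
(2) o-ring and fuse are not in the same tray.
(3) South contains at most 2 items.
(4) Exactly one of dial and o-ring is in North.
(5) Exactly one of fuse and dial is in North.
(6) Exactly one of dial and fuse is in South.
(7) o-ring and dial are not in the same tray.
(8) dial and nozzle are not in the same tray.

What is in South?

South = {fuse, nozzle}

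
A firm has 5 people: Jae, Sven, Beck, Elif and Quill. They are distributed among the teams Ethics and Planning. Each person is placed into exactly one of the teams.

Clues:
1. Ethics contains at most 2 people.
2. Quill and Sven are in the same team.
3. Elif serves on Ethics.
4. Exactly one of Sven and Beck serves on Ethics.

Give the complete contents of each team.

Ethics = {Beck, Elif}; Planning = {Jae, Quill, Sven}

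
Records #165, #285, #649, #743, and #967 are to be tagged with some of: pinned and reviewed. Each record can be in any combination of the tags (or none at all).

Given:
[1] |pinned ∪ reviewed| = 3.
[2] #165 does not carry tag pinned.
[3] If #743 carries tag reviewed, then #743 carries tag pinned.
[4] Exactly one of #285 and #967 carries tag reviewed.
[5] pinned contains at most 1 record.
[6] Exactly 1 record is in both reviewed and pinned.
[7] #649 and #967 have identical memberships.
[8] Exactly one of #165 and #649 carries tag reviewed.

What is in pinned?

From (2): #165 ∉ pinned.
Suppose #285 ∈ pinned: no assignment then satisfies all the clues, so #285 ∉ pinned.

pinned = {#743}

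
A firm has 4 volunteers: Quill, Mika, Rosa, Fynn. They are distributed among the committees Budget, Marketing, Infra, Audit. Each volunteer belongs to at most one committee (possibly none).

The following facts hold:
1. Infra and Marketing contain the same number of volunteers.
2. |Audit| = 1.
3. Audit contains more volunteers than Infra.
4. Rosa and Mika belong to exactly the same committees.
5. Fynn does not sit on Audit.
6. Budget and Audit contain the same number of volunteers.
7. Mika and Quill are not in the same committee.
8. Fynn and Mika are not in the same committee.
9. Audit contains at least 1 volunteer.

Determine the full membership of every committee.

Budget = {Fynn}; Marketing = {}; Infra = {}; Audit = {Quill}

From (5): Fynn ∉ Audit.
Suppose Quill ∈ Budget: no assignment then satisfies all the clues, so Quill ∉ Budget.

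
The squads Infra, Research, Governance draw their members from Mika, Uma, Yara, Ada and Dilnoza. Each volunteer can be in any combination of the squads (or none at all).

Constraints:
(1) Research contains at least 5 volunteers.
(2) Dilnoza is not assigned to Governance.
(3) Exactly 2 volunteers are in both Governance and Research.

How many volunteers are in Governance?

2

From (2): Dilnoza ∉ Governance.
(1): only 5 candidates remain for Research, so all are in.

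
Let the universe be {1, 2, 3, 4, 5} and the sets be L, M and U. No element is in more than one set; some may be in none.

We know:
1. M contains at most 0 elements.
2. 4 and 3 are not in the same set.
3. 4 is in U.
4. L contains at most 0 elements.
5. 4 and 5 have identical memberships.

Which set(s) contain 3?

3: none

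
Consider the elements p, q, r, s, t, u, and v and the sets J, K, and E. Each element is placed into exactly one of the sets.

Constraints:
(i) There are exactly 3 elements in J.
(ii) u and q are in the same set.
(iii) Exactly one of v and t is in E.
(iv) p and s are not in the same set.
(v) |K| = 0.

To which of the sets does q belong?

q: E

(v): K already has 0, so the rest are out.
Suppose q ∈ J: no assignment then satisfies all the clues, so q ∉ J.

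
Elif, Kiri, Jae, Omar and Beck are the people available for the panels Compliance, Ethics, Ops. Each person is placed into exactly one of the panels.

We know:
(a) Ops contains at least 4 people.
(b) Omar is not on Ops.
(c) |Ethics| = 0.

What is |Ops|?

4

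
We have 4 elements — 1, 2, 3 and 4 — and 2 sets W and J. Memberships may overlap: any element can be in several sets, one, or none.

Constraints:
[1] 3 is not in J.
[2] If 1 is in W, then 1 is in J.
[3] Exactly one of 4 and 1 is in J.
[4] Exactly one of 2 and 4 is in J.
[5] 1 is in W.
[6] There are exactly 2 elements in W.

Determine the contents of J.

J = {1, 2}

From (1): 3 ∉ J.
From (5): 1 ∈ W.
(2): 1 ∈ J.
(3) (exactly one): 4 ∉ J.
(4) (exactly one): 2 ∈ J.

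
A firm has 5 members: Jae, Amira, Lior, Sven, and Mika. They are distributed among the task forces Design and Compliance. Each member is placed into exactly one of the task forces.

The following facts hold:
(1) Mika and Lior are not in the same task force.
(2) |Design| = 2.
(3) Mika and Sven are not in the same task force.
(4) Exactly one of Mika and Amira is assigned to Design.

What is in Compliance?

Compliance = {Amira, Lior, Sven}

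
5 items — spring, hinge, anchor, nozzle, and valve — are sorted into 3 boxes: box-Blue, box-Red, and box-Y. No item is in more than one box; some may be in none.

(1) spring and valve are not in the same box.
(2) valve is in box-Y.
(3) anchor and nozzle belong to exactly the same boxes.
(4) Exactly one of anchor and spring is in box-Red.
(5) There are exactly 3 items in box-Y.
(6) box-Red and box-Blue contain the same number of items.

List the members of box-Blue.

box-Blue = {hinge}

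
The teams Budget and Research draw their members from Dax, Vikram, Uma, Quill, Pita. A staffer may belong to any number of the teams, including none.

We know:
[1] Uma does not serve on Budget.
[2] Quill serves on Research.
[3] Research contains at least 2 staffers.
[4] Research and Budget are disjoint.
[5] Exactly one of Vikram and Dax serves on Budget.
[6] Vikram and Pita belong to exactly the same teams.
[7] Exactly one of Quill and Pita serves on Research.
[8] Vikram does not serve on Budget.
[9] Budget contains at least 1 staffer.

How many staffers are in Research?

From (1): Uma ∉ Budget.
From (2): Quill ∈ Research.
From (8): Vikram ∉ Budget.
(4) (disjoint): Quill ∉ Budget.
(5) (exactly one): Dax ∈ Budget.
(6): Pita matches Vikram: Pita ∉ Budget.
(7) (exactly one): Pita ∉ Research.
(4) (disjoint): Dax ∉ Research.
(6): Vikram matches Pita: Vikram ∉ Research.
(3): only 2 candidates remain for Research, so all are in.

2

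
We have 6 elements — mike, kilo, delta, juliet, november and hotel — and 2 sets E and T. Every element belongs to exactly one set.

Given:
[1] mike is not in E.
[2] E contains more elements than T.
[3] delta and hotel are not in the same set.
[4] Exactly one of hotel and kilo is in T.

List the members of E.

From (1): mike ∉ E.
Only one set left: mike ∈ T.
Suppose kilo ∉ E: no assignment then satisfies all the clues, so kilo ∈ E.

E = {delta, juliet, kilo, november}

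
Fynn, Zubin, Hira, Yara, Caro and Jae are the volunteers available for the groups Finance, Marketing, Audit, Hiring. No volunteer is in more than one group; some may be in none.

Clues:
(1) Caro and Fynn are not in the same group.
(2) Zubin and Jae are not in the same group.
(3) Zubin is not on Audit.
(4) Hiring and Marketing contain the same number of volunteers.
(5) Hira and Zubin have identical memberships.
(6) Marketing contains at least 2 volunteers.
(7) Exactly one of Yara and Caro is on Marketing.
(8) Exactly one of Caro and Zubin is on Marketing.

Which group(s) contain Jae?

Jae: Marketing

From (3): Zubin ∉ Audit.
(5): Hira matches Zubin: Hira ∉ Audit.
Suppose Jae ∈ Finance: no assignment then satisfies all the clues, so Jae ∉ Finance.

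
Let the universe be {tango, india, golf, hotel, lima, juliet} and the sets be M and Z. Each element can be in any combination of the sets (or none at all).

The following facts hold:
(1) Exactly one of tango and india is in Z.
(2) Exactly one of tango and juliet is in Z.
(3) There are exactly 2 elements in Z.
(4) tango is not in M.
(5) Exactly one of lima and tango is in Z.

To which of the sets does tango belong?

tango: Z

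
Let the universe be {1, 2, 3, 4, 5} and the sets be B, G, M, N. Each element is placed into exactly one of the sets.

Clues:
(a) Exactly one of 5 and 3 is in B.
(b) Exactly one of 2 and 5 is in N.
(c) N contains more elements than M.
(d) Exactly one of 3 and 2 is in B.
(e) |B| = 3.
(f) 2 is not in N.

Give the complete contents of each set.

B = {1, 3, 4}; G = {2}; M = {}; N = {5}

From (f): 2 ∉ N.
(b) (exactly one): 5 ∈ N.
(a) (exactly one): 3 ∈ B.
(d) (exactly one): 2 ∉ B.
(e): only 3 candidates remain for B, so all are in.
Suppose 2 ∉ G: no assignment then satisfies all the clues, so 2 ∈ G.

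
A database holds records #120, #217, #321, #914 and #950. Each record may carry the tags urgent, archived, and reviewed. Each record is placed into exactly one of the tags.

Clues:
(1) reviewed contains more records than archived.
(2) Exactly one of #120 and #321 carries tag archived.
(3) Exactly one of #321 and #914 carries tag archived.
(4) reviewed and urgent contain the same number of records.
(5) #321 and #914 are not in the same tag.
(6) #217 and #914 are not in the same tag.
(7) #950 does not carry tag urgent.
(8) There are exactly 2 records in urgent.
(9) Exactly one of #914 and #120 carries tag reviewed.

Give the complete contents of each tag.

urgent = {#120, #217}; archived = {#321}; reviewed = {#914, #950}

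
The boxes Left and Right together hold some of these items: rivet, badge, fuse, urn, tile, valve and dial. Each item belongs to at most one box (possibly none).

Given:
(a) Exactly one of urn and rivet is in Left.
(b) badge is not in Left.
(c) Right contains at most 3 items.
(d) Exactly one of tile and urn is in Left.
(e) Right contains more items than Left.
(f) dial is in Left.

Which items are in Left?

Left = {dial, urn}

From (b): badge ∉ Left.
From (f): dial ∈ Left.
Suppose rivet ∈ Left: no assignment then satisfies all the clues, so rivet ∉ Left.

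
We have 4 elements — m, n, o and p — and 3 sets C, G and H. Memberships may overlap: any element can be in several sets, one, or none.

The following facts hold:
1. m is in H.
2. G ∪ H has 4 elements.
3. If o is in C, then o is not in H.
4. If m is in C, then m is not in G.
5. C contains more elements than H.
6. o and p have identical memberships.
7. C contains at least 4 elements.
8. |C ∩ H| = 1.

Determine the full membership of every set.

C = {m, n, o, p}; G = {n, o, p}; H = {m}

From (1): m ∈ H.
(7): only 4 candidates remain for C, so all are in.
(3): o ∉ H.
(4): m ∉ G.
(6): p matches o: p ∉ H.
Suppose n ∉ G: no assignment then satisfies all the clues, so n ∈ G.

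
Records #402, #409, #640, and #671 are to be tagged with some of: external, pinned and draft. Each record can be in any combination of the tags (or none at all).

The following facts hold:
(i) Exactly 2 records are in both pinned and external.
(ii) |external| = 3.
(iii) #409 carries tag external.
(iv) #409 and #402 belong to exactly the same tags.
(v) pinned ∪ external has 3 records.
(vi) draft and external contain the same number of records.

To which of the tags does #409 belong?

#409: draft, external, pinned

From (iii): #409 ∈ external.
(iv): #402 matches #409: #402 ∈ external.
Suppose #409 ∉ pinned: no assignment then satisfies all the clues, so #409 ∈ pinned.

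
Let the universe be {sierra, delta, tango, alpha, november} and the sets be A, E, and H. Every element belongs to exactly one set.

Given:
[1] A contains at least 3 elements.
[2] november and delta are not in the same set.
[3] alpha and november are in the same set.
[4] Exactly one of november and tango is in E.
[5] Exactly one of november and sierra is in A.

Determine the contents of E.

E = {alpha, november}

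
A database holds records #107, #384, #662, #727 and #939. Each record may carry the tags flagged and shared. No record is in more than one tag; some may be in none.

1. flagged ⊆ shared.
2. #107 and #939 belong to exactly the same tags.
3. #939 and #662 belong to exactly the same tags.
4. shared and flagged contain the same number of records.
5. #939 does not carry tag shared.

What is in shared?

From (5): #939 ∉ shared.
(1) contrapositive: #939 ∉ flagged.
(2): #107 matches #939: #107 ∉ flagged.
(2): #107 matches #939: #107 ∉ shared.
(3): #662 matches #939: #662 ∉ flagged.
(3): #662 matches #939: #662 ∉ shared.
Suppose #384 ∈ shared: no assignment then satisfies all the clues, so #384 ∉ shared.

shared = {}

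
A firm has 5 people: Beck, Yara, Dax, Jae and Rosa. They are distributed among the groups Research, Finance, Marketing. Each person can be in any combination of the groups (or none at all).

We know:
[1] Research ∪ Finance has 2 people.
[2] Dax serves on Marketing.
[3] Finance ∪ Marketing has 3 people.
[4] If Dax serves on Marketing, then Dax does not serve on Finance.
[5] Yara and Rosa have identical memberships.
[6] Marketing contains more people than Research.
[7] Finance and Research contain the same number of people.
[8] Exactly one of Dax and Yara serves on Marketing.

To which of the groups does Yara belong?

Yara: none

From (2): Dax ∈ Marketing.
(4): Dax ∉ Finance.
(8) (exactly one): Yara ∉ Marketing.
(5): Rosa matches Yara: Rosa ∉ Marketing.
Suppose Yara ∈ Research: no assignment then satisfies all the clues, so Yara ∉ Research.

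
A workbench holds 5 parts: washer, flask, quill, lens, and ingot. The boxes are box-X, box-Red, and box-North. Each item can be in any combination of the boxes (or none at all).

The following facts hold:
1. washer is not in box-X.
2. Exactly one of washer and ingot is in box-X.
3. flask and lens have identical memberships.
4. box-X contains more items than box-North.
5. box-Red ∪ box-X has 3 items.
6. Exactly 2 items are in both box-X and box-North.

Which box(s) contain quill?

quill: none

From (1): washer ∉ box-X.
(2) (exactly one): ingot ∈ box-X.
Suppose quill ∈ box-X: no assignment then satisfies all the clues, so quill ∉ box-X.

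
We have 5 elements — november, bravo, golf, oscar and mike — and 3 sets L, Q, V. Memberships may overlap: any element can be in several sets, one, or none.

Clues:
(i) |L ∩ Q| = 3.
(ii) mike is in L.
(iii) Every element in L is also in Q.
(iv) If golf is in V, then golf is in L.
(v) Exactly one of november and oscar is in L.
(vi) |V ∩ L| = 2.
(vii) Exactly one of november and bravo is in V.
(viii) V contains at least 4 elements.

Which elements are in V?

V = {bravo, golf, mike, oscar}

From (ii): mike ∈ L.
(iii) with mike ∈ L: mike ∈ Q.
Suppose november ∈ V: no assignment then satisfies all the clues, so november ∉ V.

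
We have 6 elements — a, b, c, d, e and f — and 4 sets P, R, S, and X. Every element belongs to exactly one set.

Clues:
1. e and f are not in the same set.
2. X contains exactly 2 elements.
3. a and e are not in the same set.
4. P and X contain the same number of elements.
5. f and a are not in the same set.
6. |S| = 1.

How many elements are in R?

1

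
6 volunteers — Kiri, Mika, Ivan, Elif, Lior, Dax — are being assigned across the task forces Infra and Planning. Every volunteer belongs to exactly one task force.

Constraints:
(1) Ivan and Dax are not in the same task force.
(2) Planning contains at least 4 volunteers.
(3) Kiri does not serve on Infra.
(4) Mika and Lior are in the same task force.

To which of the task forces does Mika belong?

Mika: Planning

From (3): Kiri ∉ Infra.
Only one task force left: Kiri ∈ Planning.
Suppose Mika ∈ Infra: no assignment then satisfies all the clues, so Mika ∉ Infra.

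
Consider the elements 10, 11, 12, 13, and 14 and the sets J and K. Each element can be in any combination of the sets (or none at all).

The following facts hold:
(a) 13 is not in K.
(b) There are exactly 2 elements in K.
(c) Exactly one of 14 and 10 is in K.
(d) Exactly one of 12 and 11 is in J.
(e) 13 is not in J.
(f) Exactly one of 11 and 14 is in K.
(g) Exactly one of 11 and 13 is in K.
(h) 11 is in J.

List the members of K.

K = {10, 11}

From (a): 13 ∉ K.
From (e): 13 ∉ J.
From (h): 11 ∈ J.
(d) (exactly one): 12 ∉ J.
(g) (exactly one): 11 ∈ K.
(f) (exactly one): 14 ∉ K.
(c) (exactly one): 10 ∈ K.
(b): K already has 2, so the rest are out.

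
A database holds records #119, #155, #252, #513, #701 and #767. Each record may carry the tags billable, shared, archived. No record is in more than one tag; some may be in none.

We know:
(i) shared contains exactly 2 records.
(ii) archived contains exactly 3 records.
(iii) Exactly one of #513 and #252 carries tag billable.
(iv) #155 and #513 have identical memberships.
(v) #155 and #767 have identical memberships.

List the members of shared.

shared = {#119, #701}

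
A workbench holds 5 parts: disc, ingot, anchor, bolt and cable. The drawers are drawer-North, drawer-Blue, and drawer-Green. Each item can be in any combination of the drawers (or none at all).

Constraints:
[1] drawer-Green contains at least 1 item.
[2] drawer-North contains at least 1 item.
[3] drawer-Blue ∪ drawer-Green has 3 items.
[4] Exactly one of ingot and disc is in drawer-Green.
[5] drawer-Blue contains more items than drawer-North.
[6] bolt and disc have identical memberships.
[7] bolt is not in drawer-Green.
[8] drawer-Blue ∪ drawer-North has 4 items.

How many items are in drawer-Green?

1

From (7): bolt ∉ drawer-Green.
(6): disc matches bolt: disc ∉ drawer-Green.
(4) (exactly one): ingot ∈ drawer-Green.
Suppose disc ∈ drawer-North: no assignment then satisfies all the clues, so disc ∉ drawer-North.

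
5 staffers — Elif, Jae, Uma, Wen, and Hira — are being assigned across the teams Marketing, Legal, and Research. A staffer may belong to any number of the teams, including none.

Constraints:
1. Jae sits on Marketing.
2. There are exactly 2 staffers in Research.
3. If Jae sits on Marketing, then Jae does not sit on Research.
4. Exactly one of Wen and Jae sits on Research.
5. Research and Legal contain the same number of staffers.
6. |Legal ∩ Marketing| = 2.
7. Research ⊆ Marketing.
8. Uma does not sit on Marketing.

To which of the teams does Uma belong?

Uma: none

From (1): Jae ∈ Marketing.
From (8): Uma ∉ Marketing.
(3): Jae ∉ Research.
(4) (exactly one): Wen ∈ Research.
(7) contrapositive: Uma ∉ Research.
(7) with Wen ∈ Research: Wen ∈ Marketing.
Suppose Uma ∈ Legal: no assignment then satisfies all the clues, so Uma ∉ Legal.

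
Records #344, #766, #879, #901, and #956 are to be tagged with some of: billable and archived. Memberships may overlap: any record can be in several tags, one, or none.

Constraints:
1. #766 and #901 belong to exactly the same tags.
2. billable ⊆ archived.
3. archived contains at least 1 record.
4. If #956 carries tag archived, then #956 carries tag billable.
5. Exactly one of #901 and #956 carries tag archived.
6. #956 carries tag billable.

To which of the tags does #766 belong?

#766: none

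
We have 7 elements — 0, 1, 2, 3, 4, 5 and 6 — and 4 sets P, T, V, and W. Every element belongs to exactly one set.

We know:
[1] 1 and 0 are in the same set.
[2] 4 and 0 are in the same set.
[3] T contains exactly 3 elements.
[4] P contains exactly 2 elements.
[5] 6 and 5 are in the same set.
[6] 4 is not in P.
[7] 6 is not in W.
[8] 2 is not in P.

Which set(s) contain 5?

From (6): 4 ∉ P.
From (7): 6 ∉ W.
From (8): 2 ∉ P.
(2): 0 matches 4: 0 ∉ P.
(5): 5 matches 6: 5 ∉ W.
(1): 1 matches 0: 1 ∉ P.
Suppose 5 ∉ P: no assignment then satisfies all the clues, so 5 ∈ P.

5: P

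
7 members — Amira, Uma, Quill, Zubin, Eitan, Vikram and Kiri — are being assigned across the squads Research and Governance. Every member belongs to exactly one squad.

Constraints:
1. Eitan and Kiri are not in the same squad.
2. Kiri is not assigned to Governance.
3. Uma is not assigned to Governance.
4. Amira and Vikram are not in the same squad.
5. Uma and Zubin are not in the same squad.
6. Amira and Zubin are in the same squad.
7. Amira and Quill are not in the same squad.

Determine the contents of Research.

From (2): Kiri ∉ Governance.
From (3): Uma ∉ Governance.
Only one squad left: Uma ∈ Research.
Only one squad left: Kiri ∈ Research.
(1): Eitan ∉ Research.
(5): Zubin ∉ Research.
(6): Amira matches Zubin: Amira ∉ Research.
Only one squad left: Amira ∈ Governance.
Only one squad left: Zubin ∈ Governance.
Only one squad left: Eitan ∈ Governance.
(4): Vikram ∉ Governance.
Only one squad left: Vikram ∈ Research.

Research = {Kiri, Quill, Uma, Vikram}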